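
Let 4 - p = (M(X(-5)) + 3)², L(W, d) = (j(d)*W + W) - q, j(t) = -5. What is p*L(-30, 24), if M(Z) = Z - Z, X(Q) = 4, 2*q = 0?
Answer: -600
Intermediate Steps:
q = 0 (q = (½)*0 = 0)
M(Z) = 0
L(W, d) = -4*W (L(W, d) = (-5*W + W) - 1*0 = -4*W + 0 = -4*W)
p = -5 (p = 4 - (0 + 3)² = 4 - 1*3² = 4 - 1*9 = 4 - 9 = -5)
p*L(-30, 24) = -(-20)*(-30) = -5*120 = -600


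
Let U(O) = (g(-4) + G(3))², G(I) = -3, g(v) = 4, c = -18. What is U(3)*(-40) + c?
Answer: -58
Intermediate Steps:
U(O) = 1 (U(O) = (4 - 3)² = 1² = 1)
U(3)*(-40) + c = 1*(-40) - 18 = -40 - 18 = -58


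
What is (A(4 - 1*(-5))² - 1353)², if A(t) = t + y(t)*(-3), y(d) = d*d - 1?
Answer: 2704832064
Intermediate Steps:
y(d) = -1 + d² (y(d) = d² - 1 = -1 + d²)
A(t) = 3 + t - 3*t² (A(t) = t + (-1 + t²)*(-3) = t + (3 - 3*t²) = 3 + t - 3*t²)
(A(4 - 1*(-5))² - 1353)² = ((3 + (4 - 1*(-5)) - 3*(4 - 1*(-5))²)² - 1353)² = ((3 + (4 + 5) - 3*(4 + 5)²)² - 1353)² = ((3 + 9 - 3*9²)² - 1353)² = ((3 + 9 - 3*81)² - 1353)² = ((3 + 9 - 243)² - 1353)² = ((-231)² - 1353)² = (53361 - 1353)² = 52008² = 2704832064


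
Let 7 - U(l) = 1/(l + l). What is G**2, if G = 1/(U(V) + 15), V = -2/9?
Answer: 16/9409 ≈ 0.0017005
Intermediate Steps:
V = -2/9 (V = -2*1/9 = -2/9 ≈ -0.22222)
U(l) = 7 - 1/(2*l) (U(l) = 7 - 1/(l + l) = 7 - 1/(2*l))
G = 4/97 (G = 1/((7 - 1/(2*(-2/9))) + 15) = 1/((7 - 1/2*(-9/2)) + 15) = 1/((7 + 9/4) + 15) = 1/(37/4 + 15) = 1/(97/4) = 4/97 ≈ 0.041237)
G**2 = (4/97)**2 = 16/9409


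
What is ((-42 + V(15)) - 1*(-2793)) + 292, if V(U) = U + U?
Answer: 3073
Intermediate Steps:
V(U) = 2*U
((-42 + V(15)) - 1*(-2793)) + 292 = ((-42 + 2*15) - 1*(-2793)) + 292 = ((-42 + 30) + 2793) + 292 = (-12 + 2793) + 292 = 2781 + 292 = 3073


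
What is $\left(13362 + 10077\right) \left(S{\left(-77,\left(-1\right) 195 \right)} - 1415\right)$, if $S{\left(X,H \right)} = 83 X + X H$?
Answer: $168971751$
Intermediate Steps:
$S{\left(X,H \right)} = 83 X + H X$
$\left(13362 + 10077\right) \left(S{\left(-77,\left(-1\right) 195 \right)} - 1415\right) = \left(13362 + 10077\right) \left(- 77 \left(83 - 195\right) - 1415\right) = 23439 \left(- 77 \left(83 - 195\right) - 1415\right) = 23439 \left(\left(-77\right) \left(-112\right) - 1415\right) = 23439 \left(8624 - 1415\right) = 23439 \cdot 7209 = 168971751$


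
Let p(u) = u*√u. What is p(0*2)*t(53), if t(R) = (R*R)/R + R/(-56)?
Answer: 0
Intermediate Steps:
t(R) = 55*R/56 (t(R) = R²/R + R*(-1/56) = R - R/56 = 55*R/56)
p(u) = u^(3/2)
p(0*2)*t(53) = (0*2)^(3/2)*((55/56)*53) = 0^(3/2)*(2915/56) = 0*(2915/56) = 0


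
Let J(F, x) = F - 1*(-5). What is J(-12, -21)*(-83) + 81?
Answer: 662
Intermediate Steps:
J(F, x) = 5 + F (J(F, x) = F + 5 = 5 + F)
J(-12, -21)*(-83) + 81 = (5 - 12)*(-83) + 81 = -7*(-83) + 81 = 581 + 81 = 662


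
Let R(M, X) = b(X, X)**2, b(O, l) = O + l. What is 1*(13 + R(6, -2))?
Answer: 29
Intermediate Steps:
R(M, X) = 4*X**2 (R(M, X) = (X + X)**2 = (2*X)**2 = 4*X**2)
1*(13 + R(6, -2)) = 1*(13 + 4*(-2)**2) = 1*(13 + 4*4) = 1*(13 + 16) = 1*29 = 29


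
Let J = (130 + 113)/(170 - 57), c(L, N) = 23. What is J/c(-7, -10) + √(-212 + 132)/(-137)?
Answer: 243/2599 - 4*I*√5/137 ≈ 0.093498 - 0.065287*I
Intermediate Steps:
J = 243/113 ≈ 2.1504
J/c(-7, -10) + √(-212 + 132)/(-137) = (243/113)/23 + √(-212 + 132)/(-137) = (243/113)*(1/23) + √(-80)*(-1/137) = 243/2599 + (4*I*√5)*(-1/137) = 243/2599 - 4*I*√5/137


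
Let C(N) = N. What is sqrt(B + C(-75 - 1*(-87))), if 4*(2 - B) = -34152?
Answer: 2*sqrt(2138) ≈ 92.477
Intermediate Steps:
B = 8540 (B = 2 - 1/4*(-34152) = 2 + 8538 = 8540)
sqrt(B + C(-75 - 1*(-87))) = sqrt(8540 + (-75 - 1*(-87))) = sqrt(8540 + (-75 + 87)) = sqrt(8540 + 12) = sqrt(8552) = 2*sqrt(2138)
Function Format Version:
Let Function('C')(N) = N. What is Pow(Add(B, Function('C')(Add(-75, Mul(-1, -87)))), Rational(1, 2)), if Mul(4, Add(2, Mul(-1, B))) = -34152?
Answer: Mul(2, Pow(2138, Rational(1, 2))) ≈ 92.477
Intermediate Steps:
B = 8540 (B = Add(2, Mul(Rational(-1, 4), -34152)) = Add(2, 8538) = 8540)
Pow(Add(B, Function('C')(Add(-75, Mul(-1, -87)))), Rational(1, 2)) = Pow(Add(8540, Add(-75, Mul(-1, -87))), Rational(1, 2)) = Pow(Add(8540, Add(-75, 87)), Rational(1, 2)) = Pow(Add(8540, 12), Rational(1, 2)) = Pow(8552, Rational(1, 2)) = Mul(2, Pow(2138, Rational(1, 2)))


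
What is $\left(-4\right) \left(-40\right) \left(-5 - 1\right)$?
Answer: $-960$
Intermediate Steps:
$\left(-4\right) \left(-40\right) \left(-5 - 1\right) = 160 \left(-5 - 1\right) = 160 \left(-6\right) = -960$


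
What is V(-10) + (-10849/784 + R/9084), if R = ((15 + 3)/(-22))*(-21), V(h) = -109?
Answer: -801919387/6528368 ≈ -122.84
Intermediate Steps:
R = 189/11 (R = -1/22*18*(-21) = -9/11*(-21) = 189/11 ≈ 17.182)
V(-10) + (-10849/784 + R/9084) = -109 + (-10849/784 + (189/11)/9084) = -109 + (-10849*1/784 + (189/11)*(1/9084)) = -109 + (-10849/784 + 63/33308) = -109 - 90327275/6528368 = -801919387/6528368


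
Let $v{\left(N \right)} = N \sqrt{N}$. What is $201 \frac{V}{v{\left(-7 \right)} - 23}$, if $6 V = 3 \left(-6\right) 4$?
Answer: $\frac{13869}{218} - \frac{4221 i \sqrt{7}}{218} \approx 63.619 - 51.228 i$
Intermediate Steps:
$v{\left(N \right)} = N^{\frac{3}{2}}$
$V = -12$ ($V = \frac{3 \left(-6\right) 4}{6} = \frac{\left(-18\right) 4}{6} = \frac{1}{6} \left(-72\right) = -12$)
$201 \frac{V}{v{\left(-7 \right)} - 23} = 201 \left(- \frac{12}{\left(-7\right)^{\frac{3}{2}} - 23}\right) = 201 \left(- \frac{12}{- 7 i \sqrt{7} - 23}\right) = 201 \left(- \frac{12}{-23 - 7 i \sqrt{7}}\right) = - \frac{2412}{-23 - 7 i \sqrt{7}}$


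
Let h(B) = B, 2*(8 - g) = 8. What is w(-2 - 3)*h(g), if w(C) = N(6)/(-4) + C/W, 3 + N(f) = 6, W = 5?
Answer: -7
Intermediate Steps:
N(f) = 3 (N(f) = -3 + 6 = 3)
g = 4 (g = 8 - ½*8 = 8 - 4 = 4)
w(C) = -¾ + C/5 (w(C) = 3/(-4) + C/5 = 3*(-¼) + C*(⅕) = -¾ + C/5)
w(-2 - 3)*h(g) = (-¾ + (-2 - 3)/5)*4 = (-¾ + (⅕)*(-5))*4 = (-¾ - 1)*4 = -7/4*4 = -7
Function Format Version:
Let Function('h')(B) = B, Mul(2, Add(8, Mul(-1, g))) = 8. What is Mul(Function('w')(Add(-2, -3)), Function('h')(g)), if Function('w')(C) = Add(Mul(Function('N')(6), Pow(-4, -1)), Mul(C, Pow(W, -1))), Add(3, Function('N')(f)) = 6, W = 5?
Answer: -7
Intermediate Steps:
Function('N')(f) = 3 (Function('N')(f) = Add(-3, 6) = 3)
g = 4 (g = Add(8, Mul(Rational(-1, 2), 8)) = Add(8, -4) = 4)
Function('w')(C) = Add(Rational(-3, 4), Mul(Rational(1, 5), C)) (Function('w')(C) = Add(Mul(3, Pow(-4, -1)), Mul(C, Pow(5, -1))) = Add(Mul(3, Rational(-1, 4)), Mul(C, Rational(1, 5))) = Add(Rational(-3, 4), Mul(Rational(1, 5), C)))
Mul(Function('w')(Add(-2, -3)), Function('h')(g)) = Mul(Add(Rational(-3, 4), Mul(Rational(1, 5), Add(-2, -3))), 4) = Mul(Add(Rational(-3, 4), Mul(Rational(1, 5), -5)), 4) = Mul(Add(Rational(-3, 4), -1), 4) = Mul(Rational(-7, 4), 4) = -7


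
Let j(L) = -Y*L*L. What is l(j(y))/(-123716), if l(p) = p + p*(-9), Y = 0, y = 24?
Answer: 0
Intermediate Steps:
j(L) = 0 (j(L) = -0*L*L = -0*L² = -1*0 = 0)
l(p) = -8*p (l(p) = p - 9*p = -8*p)
l(j(y))/(-123716) = -8*0/(-123716) = 0*(-1/123716) = 0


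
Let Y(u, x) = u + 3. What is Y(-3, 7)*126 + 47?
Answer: 47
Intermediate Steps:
Y(u, x) = 3 + u
Y(-3, 7)*126 + 47 = (3 - 3)*126 + 47 = 0*126 + 47 = 0 + 47 = 47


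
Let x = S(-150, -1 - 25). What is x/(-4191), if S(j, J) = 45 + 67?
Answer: -112/4191 ≈ -0.026724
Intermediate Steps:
S(j, J) = 112
x = 112
x/(-4191) = 112/(-4191) = 112*(-1/4191) = -112/4191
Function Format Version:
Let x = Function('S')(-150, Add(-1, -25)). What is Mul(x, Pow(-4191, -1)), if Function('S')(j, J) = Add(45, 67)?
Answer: Rational(-112, 4191) ≈ -0.026724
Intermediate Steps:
Function('S')(j, J) = 112
x = 112
Mul(x, Pow(-4191, -1)) = Mul(112, Pow(-4191, -1)) = Mul(112, Rational(-1, 4191)) = Rational(-112, 4191)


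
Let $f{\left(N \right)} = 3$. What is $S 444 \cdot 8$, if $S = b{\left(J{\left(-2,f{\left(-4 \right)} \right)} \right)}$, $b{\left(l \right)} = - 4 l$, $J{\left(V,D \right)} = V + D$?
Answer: $-14208$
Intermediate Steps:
$J{\left(V,D \right)} = D + V$
$S = -4$ ($S = - 4 \left(3 - 2\right) = \left(-4\right) 1 = -4$)
$S 444 \cdot 8 = - 4 \cdot 444 \cdot 8 = \left(-4\right) 3552 = -14208$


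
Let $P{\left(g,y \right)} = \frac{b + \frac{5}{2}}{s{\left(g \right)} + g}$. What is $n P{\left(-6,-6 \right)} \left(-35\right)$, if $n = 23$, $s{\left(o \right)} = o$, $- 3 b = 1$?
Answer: $\frac{10465}{72} \approx 145.35$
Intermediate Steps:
$b = - \frac{1}{3}$ ($b = \left(- \frac{1}{3}\right) 1 = - \frac{1}{3} \approx -0.33333$)
$P{\left(g,y \right)} = \frac{13}{12 g}$ ($P{\left(g,y \right)} = \frac{- \frac{1}{3} + \frac{5}{2}}{g + g} = \frac{- \frac{1}{3} + 5 \cdot \frac{1}{2}}{2 g} = \left(- \frac{1}{3} + \frac{5}{2}\right) \frac{1}{2 g} = \frac{13 \frac{1}{2 g}}{6} = \frac{13}{12 g}$)
$n P{\left(-6,-6 \right)} \left(-35\right) = 23 \frac{13}{12 \left(-6\right)} \left(-35\right) = 23 \cdot \frac{13}{12} \left(- \frac{1}{6}\right) \left(-35\right) = 23 \left(- \frac{13}{72}\right) \left(-35\right) = \left(- \frac{299}{72}\right) \left(-35\right) = \frac{10465}{72}$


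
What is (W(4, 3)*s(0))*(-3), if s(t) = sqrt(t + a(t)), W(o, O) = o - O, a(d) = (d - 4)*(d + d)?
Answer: 0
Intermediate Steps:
a(d) = 2*d*(-4 + d) (a(d) = (-4 + d)*(2*d) = 2*d*(-4 + d))
s(t) = sqrt(t + 2*t*(-4 + t))
(W(4, 3)*s(0))*(-3) = ((4 - 1*3)*sqrt(0*(-7 + 2*0)))*(-3) = ((4 - 3)*sqrt(0*(-7 + 0)))*(-3) = (1*sqrt(0*(-7)))*(-3) = (1*sqrt(0))*(-3) = (1*0)*(-3) = 0*(-3) = 0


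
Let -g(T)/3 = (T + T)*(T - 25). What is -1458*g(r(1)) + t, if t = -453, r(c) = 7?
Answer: -1102701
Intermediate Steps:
g(T) = -6*T*(-25 + T) (g(T) = -3*(T + T)*(T - 25) = -3*2*T*(-25 + T) = -6*T*(-25 + T))
-1458*g(r(1)) + t = -8748*7*(25 - 1*7) - 453 = -8748*7*(25 - 7) - 453 = -8748*7*18 - 453 = -1458*756 - 453 = -1102248 - 453 = -1102701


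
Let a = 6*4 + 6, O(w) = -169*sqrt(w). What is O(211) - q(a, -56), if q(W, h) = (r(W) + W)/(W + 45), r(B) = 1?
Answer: -31/75 - 169*sqrt(211) ≈ -2455.3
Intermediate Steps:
a = 30 (a = 24 + 6 = 30)
q(W, h) = (1 + W)/(45 + W) (q(W, h) = (1 + W)/(W + 45) = (1 + W)/(45 + W))
O(211) - q(a, -56) = -169*sqrt(211) - (1 + 30)/(45 + 30) = -169*sqrt(211) - 31/75 = -31/75 - 169*sqrt(211)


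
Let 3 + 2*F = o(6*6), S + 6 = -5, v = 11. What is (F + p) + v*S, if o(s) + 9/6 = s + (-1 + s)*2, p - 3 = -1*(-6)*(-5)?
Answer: -389/4 ≈ -97.250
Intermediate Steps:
p = -27 (p = 3 - 1*(-6)*(-5) = 3 + 6*(-5) = 3 - 30 = -27)
S = -11 (S = -6 - 5 = -11)
o(s) = -7/2 + 3*s (o(s) = -3/2 + (s + (-1 + s)*2) = -3/2 + (s + (-2 + 2*s)) = -3/2 + (-2 + 3*s) = -7/2 + 3*s)
F = 203/4 (F = -3/2 + (-7/2 + 3*(6*6))/2 = -3/2 + (-7/2 + 3*36)/2 = -3/2 + (-7/2 + 108)/2 = -3/2 + (1/2)*(209/2) = -3/2 + 209/4 = 203/4 ≈ 50.750)
(F + p) + v*S = (203/4 - 27) + 11*(-11) = 95/4 - 121 = -389/4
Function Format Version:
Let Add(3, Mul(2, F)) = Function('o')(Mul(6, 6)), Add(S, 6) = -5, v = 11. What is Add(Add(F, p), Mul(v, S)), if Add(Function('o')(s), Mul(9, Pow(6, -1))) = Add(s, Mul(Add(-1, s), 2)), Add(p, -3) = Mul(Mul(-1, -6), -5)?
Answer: Rational(-389, 4) ≈ -97.250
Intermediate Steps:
p = -27 (p = Add(3, Mul(Mul(-1, -6), -5)) = Add(3, Mul(6, -5)) = Add(3, -30) = -27)
S = -11 (S = Add(-6, -5) = -11)
Function('o')(s) = Add(Rational(-7, 2), Mul(3, s)) (Function('o')(s) = Add(Rational(-3, 2), Add(s, Mul(Add(-1, s), 2))) = Add(Rational(-3, 2), Add(s, Add(-2, Mul(2, s)))) = Add(Rational(-3, 2), Add(-2, Mul(3, s))) = Add(Rational(-7, 2), Mul(3, s)))
F = Rational(203, 4) (F = Add(Rational(-3, 2), Mul(Rational(1, 2), Add(Rational(-7, 2), Mul(3, Mul(6, 6))))) = Add(Rational(-3, 2), Mul(Rational(1, 2), Add(Rational(-7, 2), Mul(3, 36)))) = Add(Rational(-3, 2), Mul(Rational(1, 2), Add(Rational(-7, 2), 108))) = Add(Rational(-3, 2), Mul(Rational(1, 2), Rational(209, 2))) = Add(Rational(-3, 2), Rational(209, 4)) = Rational(203, 4) ≈ 50.750)
Add(Add(F, p), Mul(v, S)) = Add(Add(Rational(203, 4), -27), Mul(11, -11)) = Add(Rational(95, 4), -121) = Rational(-389, 4)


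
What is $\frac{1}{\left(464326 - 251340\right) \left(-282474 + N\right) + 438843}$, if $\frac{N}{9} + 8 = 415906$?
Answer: $\frac{1}{737061494331} \approx 1.3567 \cdot 10^{-12}$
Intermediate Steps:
$N = 3743082$ ($N = -72 + 9 \cdot 415906 = -72 + 3743154 = 3743082$)
$\frac{1}{\left(464326 - 251340\right) \left(-282474 + N\right) + 438843} = \frac{1}{\left(464326 - 251340\right) \left(-282474 + 3743082\right) + 438843} = \frac{1}{212986 \cdot 3460608 + 438843} = \frac{1}{737061055488 + 438843} = \frac{1}{737061494331}$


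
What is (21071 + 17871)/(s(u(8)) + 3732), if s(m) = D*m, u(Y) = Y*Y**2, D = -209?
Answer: -19471/51638 ≈ -0.37707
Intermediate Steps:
u(Y) = Y**3
s(m) = -209*m
(21071 + 17871)/(s(u(8)) + 3732) = (21071 + 17871)/(-209*8**3 + 3732) = 38942/(-209*512 + 3732) = 38942/(-107008 + 3732) = 38942/(-103276) = 38942*(-1/103276) = -19471/51638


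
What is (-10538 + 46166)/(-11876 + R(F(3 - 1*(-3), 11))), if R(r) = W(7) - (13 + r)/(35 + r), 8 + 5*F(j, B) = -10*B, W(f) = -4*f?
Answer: -2030796/678475 ≈ -2.9932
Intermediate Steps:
F(j, B) = -8/5 - 2*B (F(j, B) = -8/5 + (-10*B)/5 = -8/5 - 2*B)
R(r) = -28 - (13 + r)/(35 + r) (R(r) = -4*7 - (13 + r)/(35 + r) = -28 - (13 + r)/(35 + r))
(-10538 + 46166)/(-11876 + R(F(3 - 1*(-3), 11))) = (-10538 + 46166)/(-11876 + (-993 - 29*(-8/5 - 2*11))/(35 + (-8/5 - 2*11))) = 35628/(-11876 + (-993 - 29*(-8/5 - 22))/(35 + (-8/5 - 22))) = 35628/(-11876 + (-993 - 29*(-118/5))/(35 - 118/5)) = 35628/(-11876 + (-993 + 3422/5)/(57/5)) = 35628/(-11876 + (5/57)*(-1543/5)) = 35628/(-11876 - 1543/57) = 35628/(-678475/57) = 35628*(-57/678475) = -2030796/678475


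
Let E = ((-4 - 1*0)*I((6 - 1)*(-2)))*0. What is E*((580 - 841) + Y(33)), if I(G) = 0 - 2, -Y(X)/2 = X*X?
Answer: 0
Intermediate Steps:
Y(X) = -2*X² (Y(X) = -2*X*X = -2*X²)
I(G) = -2
E = 0 (E = ((-4 - 1*0)*(-2))*0 = ((-4 + 0)*(-2))*0 = -4*(-2)*0 = 8*0 = 0)
E*((580 - 841) + Y(33)) = 0*((580 - 841) - 2*33²) = 0*(-261 - 2*1089) = 0*(-261 - 2178) = 0*(-2439) = 0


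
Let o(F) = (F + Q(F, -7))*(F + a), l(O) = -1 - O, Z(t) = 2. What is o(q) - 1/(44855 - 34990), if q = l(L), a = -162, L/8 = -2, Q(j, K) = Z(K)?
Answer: -24652636/9865 ≈ -2499.0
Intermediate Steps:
Q(j, K) = 2
L = -16 (L = 8*(-2) = -16)
q = 15 (q = -1 - 1*(-16) = -1 + 16 = 15)
o(F) = (-162 + F)*(2 + F) (o(F) = (F + 2)*(F - 162) = (2 + F)*(-162 + F) = (-162 + F)*(2 + F))
o(q) - 1/(44855 - 34990) = (-324 + 15² - 160*15) - 1/(44855 - 34990) = (-324 + 225 - 2400) - 1/9865 = -2499 - 1*1/9865 = -2499 - 1/9865 = -24652636/9865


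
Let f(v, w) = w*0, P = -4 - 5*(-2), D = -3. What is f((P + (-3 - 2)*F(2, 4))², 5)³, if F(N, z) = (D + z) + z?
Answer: 0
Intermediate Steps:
F(N, z) = -3 + 2*z (F(N, z) = (-3 + z) + z = -3 + 2*z)
P = 6 (P = -4 - 1*(-10) = -4 + 10 = 6)
f(v, w) = 0
f((P + (-3 - 2)*F(2, 4))², 5)³ = 0³ = 0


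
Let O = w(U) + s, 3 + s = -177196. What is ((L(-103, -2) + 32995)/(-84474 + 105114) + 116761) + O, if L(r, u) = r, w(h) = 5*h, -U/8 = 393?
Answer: -130989019/1720 ≈ -76156.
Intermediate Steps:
U = -3144 (U = -8*393 = -3144)
s = -177199 (s = -3 - 177196 = -177199)
O = -192919 (O = 5*(-3144) - 177199 = -15720 - 177199 = -192919)
((L(-103, -2) + 32995)/(-84474 + 105114) + 116761) + O = ((-103 + 32995)/(-84474 + 105114) + 116761) - 192919 = (32892/20640 + 116761) - 192919 = (32892*(1/20640) + 116761) - 192919 = (2741/1720 + 116761) - 192919 = 200831661/1720 - 192919 = -130989019/1720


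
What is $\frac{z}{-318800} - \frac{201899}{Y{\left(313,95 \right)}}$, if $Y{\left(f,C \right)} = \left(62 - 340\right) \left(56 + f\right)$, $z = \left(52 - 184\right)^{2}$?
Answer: $\frac{3911125777}{2043946350} \approx 1.9135$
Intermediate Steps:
$z = 17424$ ($z = \left(-132\right)^{2} = 17424$)
$Y{\left(f,C \right)} = -15568 - 278 f$ ($Y{\left(f,C \right)} = - 278 \left(56 + f\right) = -15568 - 278 f$)
$\frac{z}{-318800} - \frac{201899}{Y{\left(313,95 \right)}} = \frac{17424}{-318800} - \frac{201899}{-15568 - 87014} = 17424 \left(- \frac{1}{318800}\right) - \frac{201899}{-15568 - 87014} = - \frac{1089}{19925} - \frac{201899}{-102582} = - \frac{1089}{19925} - - \frac{201899}{102582} = - \frac{1089}{19925} + \frac{201899}{102582} = \frac{3911125777}{2043946350}$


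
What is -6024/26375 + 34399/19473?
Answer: 789968273/513600375 ≈ 1.5381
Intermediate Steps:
-6024/26375 + 34399/19473 = 789968273/513600375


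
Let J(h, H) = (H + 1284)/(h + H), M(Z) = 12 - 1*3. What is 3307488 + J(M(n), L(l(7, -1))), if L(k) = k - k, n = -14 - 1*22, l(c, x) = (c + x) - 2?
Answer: 9922892/3 ≈ 3.3076e+6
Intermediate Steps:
l(c, x) = -2 + c + x
n = -36 (n = -14 - 22 = -36)
M(Z) = 9 (M(Z) = 12 - 3 = 9)
L(k) = 0
J(h, H) = (1284 + H)/(H + h)
3307488 + J(M(n), L(l(7, -1))) = 3307488 + (1284 + 0)/(0 + 9) = 3307488 + 1284/9 = 3307488 + (⅑)*1284 = 3307488 + 428/3 = 9922892/3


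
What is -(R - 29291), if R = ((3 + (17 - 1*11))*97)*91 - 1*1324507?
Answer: 1274355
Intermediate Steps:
R = -1245064 (R = ((3 + (17 - 11))*97)*91 - 1324507 = ((3 + 6)*97)*91 - 1324507 = (9*97)*91 - 1324507 = 873*91 - 1324507 = 79443 - 1324507 = -1245064)
-(R - 29291) = -(-1245064 - 29291) = -1*(-1274355) = 1274355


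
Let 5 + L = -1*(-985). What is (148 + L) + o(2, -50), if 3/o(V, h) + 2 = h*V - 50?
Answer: 171453/152 ≈ 1128.0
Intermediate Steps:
o(V, h) = 3/(-52 + V*h) (o(V, h) = 3/(-2 + (h*V - 50)) = 3/(-2 + (V*h - 50)) = 3/(-2 + (-50 + V*h)) = 3/(-52 + V*h))
L = 980 (L = -5 - 1*(-985) = -5 + 985 = 980)
(148 + L) + o(2, -50) = (148 + 980) + 3/(-52 + 2*(-50)) = 1128 + 3/(-52 - 100) = 1128 + 3/(-152) = 1128 + 3*(-1/152) = 1128 - 3/152 = 171453/152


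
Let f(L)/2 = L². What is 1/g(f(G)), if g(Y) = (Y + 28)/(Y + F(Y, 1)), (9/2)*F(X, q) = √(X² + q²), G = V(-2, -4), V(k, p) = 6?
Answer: 18/25 + √5185/450 ≈ 0.88002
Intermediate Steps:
G = 6
f(L) = 2*L²
F(X, q) = 2*√(X² + q²)/9
g(Y) = (28 + Y)/(Y + 2*√(1 + Y²)/9) (g(Y) = (Y + 28)/(Y + 2*√(Y² + 1²)/9) = (28 + Y)/(Y + 2*√(Y² + 1)/9) = (28 + Y)/(Y + 2*√(1 + Y²)/9))
1/g(f(G)) = 1/(9*(28 + 2*6²)/(2*√(1 + (2*6²)²) + 9*(2*6²))) = 1/(9*(28 + 2*36)/(2*√(1 + (2*36)²) + 9*(2*36))) = 1/(9*(28 + 72)/(2*√(1 + 72²) + 9*72)) = 1/(9*100/(2*√(1 + 5184) + 648)) = 1/(9*100/(2*√5185 + 648)) = 1/(9*100/(648 + 2*√5185)) = 1/(900/(648 + 2*√5185)) = 18/25 + √5185/450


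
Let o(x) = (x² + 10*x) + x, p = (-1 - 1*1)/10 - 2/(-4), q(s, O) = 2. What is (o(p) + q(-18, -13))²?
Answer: 290521/10000 ≈ 29.052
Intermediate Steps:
p = 3/10 (p = (-1 - 1)*(⅒) - 2*(-¼) = -2*⅒ + ½ = -⅕ + ½ = 3/10 ≈ 0.30000)
o(x) = x² + 11*x
(o(p) + q(-18, -13))² = (3*(11 + 3/10)/10 + 2)² = ((3/10)*(113/10) + 2)² = (339/100 + 2)² = (539/100)² = 290521/10000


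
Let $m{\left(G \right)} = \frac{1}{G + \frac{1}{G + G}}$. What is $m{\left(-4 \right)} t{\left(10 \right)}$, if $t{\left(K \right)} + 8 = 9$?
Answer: $- \frac{8}{33} \approx -0.24242$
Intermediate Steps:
$m{\left(G \right)} = \frac{1}{G + \frac{1}{2 G}}$
$t{\left(K \right)} = 1$ ($t{\left(K \right)} = -8 + 9 = 1$)
$m{\left(-4 \right)} t{\left(10 \right)} = 2 \left(-4\right) \frac{1}{1 + 2 \left(-4\right)^{2}} \cdot 1 = 2 \left(-4\right) \frac{1}{1 + 2 \cdot 16} \cdot 1 = 2 \left(-4\right) \frac{1}{1 + 32} \cdot 1 = 2 \left(-4\right) \frac{1}{33} \cdot 1 = \left(- \frac{8}{33}\right) 1 = - \frac{8}{33}$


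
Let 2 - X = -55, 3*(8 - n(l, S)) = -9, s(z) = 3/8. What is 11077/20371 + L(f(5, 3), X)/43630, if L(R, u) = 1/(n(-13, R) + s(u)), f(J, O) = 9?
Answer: 1691519553/3110753555 ≈ 0.54377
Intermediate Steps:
s(z) = 3/8 (s(z) = 3*(⅛) = 3/8)
n(l, S) = 11 (n(l, S) = 8 - ⅓*(-9) = 8 + 3 = 11)
X = 57 (X = 2 - 1*(-55) = 2 + 55 = 57)
L(R, u) = 8/91 (L(R, u) = 1/(11 + 3/8) = 1/(91/8) = 8/91)
11077/20371 + L(f(5, 3), X)/43630 = 11077/20371 + (8/91)/43630 = 11077*(1/20371) + (8/91)*(1/43630) = 11077/20371 + 4/1985165 = 1691519553/3110753555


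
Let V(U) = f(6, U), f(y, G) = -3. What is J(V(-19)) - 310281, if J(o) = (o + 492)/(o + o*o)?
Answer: -620399/2 ≈ -3.1020e+5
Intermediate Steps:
V(U) = -3
J(o) = (492 + o)/(o + o**2)
J(V(-19)) - 310281 = (492 - 3)/((-3)*(1 - 3)) - 310281 = -1/3*489/(-2) - 310281 = -1/3*(-1/2)*489 - 310281 = 163/2 - 310281 = -620399/2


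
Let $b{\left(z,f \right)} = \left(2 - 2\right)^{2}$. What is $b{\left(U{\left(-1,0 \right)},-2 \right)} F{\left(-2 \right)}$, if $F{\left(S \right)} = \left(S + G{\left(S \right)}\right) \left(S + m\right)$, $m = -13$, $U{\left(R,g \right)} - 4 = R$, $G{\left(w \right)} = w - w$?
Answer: $0$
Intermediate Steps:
$G{\left(w \right)} = 0$
$U{\left(R,g \right)} = 4 + R$
$F{\left(S \right)} = S \left(-13 + S\right)$ ($F{\left(S \right)} = \left(S + 0\right) \left(S - 13\right) = S \left(-13 + S\right)$)
$b{\left(z,f \right)} = 0$ ($b{\left(z,f \right)} = 0^{2} = 0$)
$b{\left(U{\left(-1,0 \right)},-2 \right)} F{\left(-2 \right)} = 0 \left(- 2 \left(-13 - 2\right)\right) = 0 \left(\left(-2\right) \left(-15\right)\right) = 0 \cdot 30 = 0$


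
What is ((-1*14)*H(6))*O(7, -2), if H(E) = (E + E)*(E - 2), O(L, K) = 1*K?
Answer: 1344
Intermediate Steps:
O(L, K) = K
H(E) = 2*E*(-2 + E) (H(E) = (2*E)*(-2 + E) = 2*E*(-2 + E))
((-1*14)*H(6))*O(7, -2) = ((-1*14)*(2*6*(-2 + 6)))*(-2) = -28*6*4*(-2) = -14*48*(-2) = -672*(-2) = 1344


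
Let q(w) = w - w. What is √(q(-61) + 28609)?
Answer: √28609 ≈ 169.14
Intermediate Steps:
q(w) = 0
√(q(-61) + 28609) = √(0 + 28609) = √28609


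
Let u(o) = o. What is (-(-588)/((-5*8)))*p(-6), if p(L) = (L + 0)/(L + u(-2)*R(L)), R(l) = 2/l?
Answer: -1323/80 ≈ -16.538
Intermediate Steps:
p(L) = L/(L - 4/L) (p(L) = (L + 0)/(L - 4/L) = L/(L - 4/L))
(-(-588)/((-5*8)))*p(-6) = (-(-588)/((-5*8)))*((-6)²/(-4 + (-6)²)) = (-(-588)/(-40))*(36/(-4 + 36)) = (-(-588)*(-1)/40)*(36/32) = (-21*7/10)*(36*(1/32)) = -147/10*9/8 = -1323/80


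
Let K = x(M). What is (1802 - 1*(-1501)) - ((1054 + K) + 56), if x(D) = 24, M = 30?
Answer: 2169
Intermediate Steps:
K = 24
(1802 - 1*(-1501)) - ((1054 + K) + 56) = (1802 - 1*(-1501)) - ((1054 + 24) + 56) = (1802 + 1501) - (1078 + 56) = 3303 - 1*1134 = 3303 - 1134 = 2169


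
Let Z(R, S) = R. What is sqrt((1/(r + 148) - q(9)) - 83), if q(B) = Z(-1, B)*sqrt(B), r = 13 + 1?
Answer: I*sqrt(25918)/18 ≈ 8.9439*I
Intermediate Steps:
r = 14
q(B) = -sqrt(B)
sqrt((1/(r + 148) - q(9)) - 83) = sqrt((1/(14 + 148) - (-1)*sqrt(9)) - 83) = sqrt((1/162 - (-1)*3) - 83) = sqrt((1/162 - 1*(-3)) - 83) = sqrt((1/162 + 3) - 83) = sqrt(487/162 - 83) = sqrt(-12959/162) = I*sqrt(25918)/18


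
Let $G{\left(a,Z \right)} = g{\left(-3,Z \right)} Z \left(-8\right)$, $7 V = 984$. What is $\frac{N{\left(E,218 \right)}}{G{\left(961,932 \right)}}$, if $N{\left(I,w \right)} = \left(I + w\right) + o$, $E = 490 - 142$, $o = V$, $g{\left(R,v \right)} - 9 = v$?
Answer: $- \frac{2473}{24556336} \approx -0.00010071$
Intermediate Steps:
$g{\left(R,v \right)} = 9 + v$
$V = \frac{984}{7}$ ($V = \frac{1}{7} \cdot 984 = \frac{984}{7} \approx 140.57$)
$o = \frac{984}{7} \approx 140.57$
$E = 348$ ($E = 490 - 142 = 348$)
$N{\left(I,w \right)} = \frac{984}{7} + I + w$ ($N{\left(I,w \right)} = \left(I + w\right) + \frac{984}{7} = \frac{984}{7} + I + w$)
$G{\left(a,Z \right)} = - 8 Z \left(9 + Z\right)$ ($G{\left(a,Z \right)} = \left(9 + Z\right) Z \left(-8\right) = Z \left(9 + Z\right) \left(-8\right) = - 8 Z \left(9 + Z\right)$)
$\frac{N{\left(E,218 \right)}}{G{\left(961,932 \right)}} = \frac{\frac{984}{7} + 348 + 218}{\left(-8\right) 932 \left(9 + 932\right)} = \frac{4946}{7 \left(\left(-8\right) 932 \cdot 941\right)} = \frac{4946}{7 \left(-7016096\right)} = \frac{4946}{7} \left(- \frac{1}{7016096}\right) = - \frac{2473}{24556336}$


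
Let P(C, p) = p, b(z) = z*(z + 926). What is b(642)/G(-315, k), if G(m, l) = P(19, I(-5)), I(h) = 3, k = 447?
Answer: 335552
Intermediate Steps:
b(z) = z*(926 + z)
G(m, l) = 3
b(642)/G(-315, k) = (642*(926 + 642))/3 = (642*1568)*(⅓) = 1006656*(⅓) = 335552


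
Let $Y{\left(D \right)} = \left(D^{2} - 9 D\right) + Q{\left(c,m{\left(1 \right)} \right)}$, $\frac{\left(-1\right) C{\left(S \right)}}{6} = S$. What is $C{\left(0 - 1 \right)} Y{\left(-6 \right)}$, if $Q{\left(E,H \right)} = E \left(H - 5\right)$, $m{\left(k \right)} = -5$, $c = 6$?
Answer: $180$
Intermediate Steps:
$C{\left(S \right)} = - 6 S$
$Q{\left(E,H \right)} = E \left(-5 + H\right)$
$Y{\left(D \right)} = -60 + D^{2} - 9 D$ ($Y{\left(D \right)} = \left(D^{2} - 9 D\right) + 6 \left(-5 - 5\right) = \left(D^{2} - 9 D\right) + 6 \left(-10\right) = \left(D^{2} - 9 D\right) - 60 = -60 + D^{2} - 9 D$)
$C{\left(0 - 1 \right)} Y{\left(-6 \right)} = - 6 \left(0 - 1\right) \left(-60 + \left(-6\right)^{2} - -54\right) = - 6 \left(0 - 1\right) \left(-60 + 36 + 54\right) = \left(-6\right) \left(-1\right) 30 = 6 \cdot 30 = 180$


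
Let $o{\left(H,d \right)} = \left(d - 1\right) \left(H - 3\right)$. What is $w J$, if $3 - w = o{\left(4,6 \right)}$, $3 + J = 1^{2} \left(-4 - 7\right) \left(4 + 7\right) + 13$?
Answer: $222$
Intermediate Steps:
$J = -111$ ($J = -3 + \left(1^{2} \left(-4 - 7\right) \left(4 + 7\right) + 13\right) = -3 + \left(1 \left(\left(-11\right) 11\right) + 13\right) = -3 + \left(1 \left(-121\right) + 13\right) = -3 + \left(-121 + 13\right) = -3 - 108 = -111$)
$o{\left(H,d \right)} = \left(-1 + d\right) \left(-3 + H\right)$
$w = -2$ ($w = 3 - \left(3 - 4 - 18 + 4 \cdot 6\right) = 3 - \left(3 - 4 - 18 + 24\right) = 3 - 5 = -2$)
$w J = \left(-2\right) \left(-111\right) = 222$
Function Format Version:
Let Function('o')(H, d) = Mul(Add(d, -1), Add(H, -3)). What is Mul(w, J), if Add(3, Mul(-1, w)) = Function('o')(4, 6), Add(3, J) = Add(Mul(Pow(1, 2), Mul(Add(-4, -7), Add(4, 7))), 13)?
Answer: 222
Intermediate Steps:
J = -111 (J = Add(-3, Add(Mul(Pow(1, 2), Mul(Add(-4, -7), Add(4, 7))), 13)) = Add(-3, Add(Mul(1, Mul(-11, 11)), 13)) = Add(-3, Add(Mul(1, -121), 13)) = Add(-3, Add(-121, 13)) = Add(-3, -108) = -111)
Function('o')(H, d) = Mul(Add(-1, d), Add(-3, H))
w = -2 (w = Add(3, Mul(-1, Add(3, Mul(-1, 4), Mul(-3, 6), Mul(4, 6)))) = Add(3, Mul(-1, Add(3, -4, -18, 24))) = Add(3, Mul(-1, 5)) = Add(3, -5) = -2)
Mul(w, J) = Mul(-2, -111) = 222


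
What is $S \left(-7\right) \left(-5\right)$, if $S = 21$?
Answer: $735$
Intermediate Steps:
$S \left(-7\right) \left(-5\right) = 21 \left(-7\right) \left(-5\right) = \left(-147\right) \left(-5\right) = 735$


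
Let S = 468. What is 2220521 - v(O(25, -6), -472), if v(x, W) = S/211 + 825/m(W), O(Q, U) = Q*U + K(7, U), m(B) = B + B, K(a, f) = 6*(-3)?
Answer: 442291987147/199184 ≈ 2.2205e+6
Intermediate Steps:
K(a, f) = -18
m(B) = 2*B
O(Q, U) = -18 + Q*U (O(Q, U) = Q*U - 18 = -18 + Q*U)
v(x, W) = 468/211 + 825/(2*W) (v(x, W) = 468/211 + 825/((2*W)) = 468*(1/211) + 825*(1/(2*W)) = 468/211 + 825/(2*W))
2220521 - v(O(25, -6), -472) = 2220521 - 3*(58025 + 312*(-472))/(422*(-472)) = 2220521 - 3*(-1)*(58025 - 147264)/(422*472) = 2220521 - 3*(-1)*(-89239)/(422*472) = 2220521 - 1*267717/199184 = 2220521 - 267717/199184 = 442291987147/199184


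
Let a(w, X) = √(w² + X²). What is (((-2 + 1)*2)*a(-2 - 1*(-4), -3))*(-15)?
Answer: 30*√13 ≈ 108.17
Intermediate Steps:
a(w, X) = √(X² + w²)
(((-2 + 1)*2)*a(-2 - 1*(-4), -3))*(-15) = (((-2 + 1)*2)*√((-3)² + (-2 - 1*(-4))²))*(-15) = ((-1*2)*√(9 + (-2 + 4)²))*(-15) = -2*√(9 + 2²)*(-15) = -2*√(9 + 4)*(-15) = -2*√13*(-15) = 30*√13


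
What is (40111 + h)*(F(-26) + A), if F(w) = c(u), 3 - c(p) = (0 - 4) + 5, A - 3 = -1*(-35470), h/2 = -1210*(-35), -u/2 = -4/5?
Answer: 4427670225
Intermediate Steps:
u = 8/5 (u = -(-8)/5 = -2*(-⅘) = 8/5 ≈ 1.6000)
h = 84700 (h = 2*(-1210*(-35)) = 2*42350 = 84700)
A = 35473 (A = 3 - 1*(-35470) = 3 + 35470 = 35473)
c(p) = 2 (c(p) = 3 - ((0 - 4) + 5) = 3 - (-4 + 5) = 3 - 1*1 = 3 - 1 = 2)
F(w) = 2
(40111 + h)*(F(-26) + A) = (40111 + 84700)*(2 + 35473) = 124811*35475 = 4427670225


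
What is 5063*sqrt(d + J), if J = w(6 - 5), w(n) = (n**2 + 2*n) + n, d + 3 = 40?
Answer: 5063*sqrt(41) ≈ 32419.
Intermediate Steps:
d = 37 (d = -3 + 40 = 37)
w(n) = n**2 + 3*n
J = 4 (J = (6 - 5)*(3 + (6 - 5)) = 1*(3 + 1) = 1*4 = 4)
5063*sqrt(d + J) = 5063*sqrt(37 + 4) = 5063*sqrt(41)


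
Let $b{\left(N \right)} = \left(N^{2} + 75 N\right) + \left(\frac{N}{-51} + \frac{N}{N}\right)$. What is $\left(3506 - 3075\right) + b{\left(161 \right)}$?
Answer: $\frac{1959667}{51} \approx 38425.0$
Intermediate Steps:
$b{\left(N \right)} = 1 + N^{2} + \frac{3824 N}{51}$ ($b{\left(N \right)} = \left(N^{2} + 75 N\right) + \left(N \left(- \frac{1}{51}\right) + 1\right) = \left(N^{2} + 75 N\right) - \left(-1 + \frac{N}{51}\right) = 1 + N^{2} + \frac{3824 N}{51}$)
$\left(3506 - 3075\right) + b{\left(161 \right)} = \left(3506 - 3075\right) + \left(1 + 161^{2} + \frac{3824}{51} \cdot 161\right) = \left(3506 - 3075\right) + \left(1 + 25921 + \frac{615664}{51}\right) = 431 + \frac{1937686}{51} = \frac{1959667}{51}$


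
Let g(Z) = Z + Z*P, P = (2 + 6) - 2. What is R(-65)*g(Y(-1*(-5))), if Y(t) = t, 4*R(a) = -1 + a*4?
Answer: -9135/4 ≈ -2283.8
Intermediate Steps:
R(a) = -¼ + a (R(a) = (-1 + a*4)/4 = (-1 + 4*a)/4 = -¼ + a)
P = 6 (P = 8 - 2 = 6)
g(Z) = 7*Z (g(Z) = Z + Z*6 = Z + 6*Z = 7*Z)
R(-65)*g(Y(-1*(-5))) = (-¼ - 65)*(7*(-1*(-5))) = -1827*5/4 = -261/4*35 = -9135/4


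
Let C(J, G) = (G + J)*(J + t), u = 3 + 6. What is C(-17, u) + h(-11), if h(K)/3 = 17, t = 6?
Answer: 139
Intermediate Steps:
u = 9
h(K) = 51 (h(K) = 3*17 = 51)
C(J, G) = (6 + J)*(G + J) (C(J, G) = (G + J)*(J + 6) = (G + J)*(6 + J) = (6 + J)*(G + J))
C(-17, u) + h(-11) = ((-17)² + 6*9 + 6*(-17) + 9*(-17)) + 51 = (289 + 54 - 102 - 153) + 51 = 88 + 51 = 139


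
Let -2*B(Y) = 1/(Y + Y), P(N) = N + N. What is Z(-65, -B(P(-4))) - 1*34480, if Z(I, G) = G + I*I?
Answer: -968161/32 ≈ -30255.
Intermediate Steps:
P(N) = 2*N
B(Y) = -1/(4*Y) (B(Y) = -1/(2*(Y + Y)) = -1/(2*Y)/2 = -1/(4*Y))
Z(I, G) = G + I²
Z(-65, -B(P(-4))) - 1*34480 = (-(-1)/(4*(2*(-4))) + (-65)²) - 1*34480 = (-(-1)/(4*(-8)) + 4225) - 34480 = (-(-1)*(-1)/(4*8) + 4225) - 34480 = (-1*1/32 + 4225) - 34480 = (-1/32 + 4225) - 34480 = 135199/32 - 34480 = -968161/32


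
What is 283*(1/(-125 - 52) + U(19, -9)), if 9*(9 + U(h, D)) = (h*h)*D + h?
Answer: -55284616/531 ≈ -1.0411e+5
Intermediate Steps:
U(h, D) = -9 + h/9 + D*h²/9 (U(h, D) = -9 + ((h*h)*D + h)/9 = -9 + (h²*D + h)/9 = -9 + (D*h² + h)/9 = -9 + (h + D*h²)/9 = -9 + (h/9 + D*h²/9) = -9 + h/9 + D*h²/9)
283*(1/(-125 - 52) + U(19, -9)) = 283*(1/(-125 - 52) + (-9 + (⅑)*19 + (⅑)*(-9)*19²)) = 283*(1/(-177) + (-9 + 19/9 + (⅑)*(-9)*361)) = 283*(-1/177 + (-9 + 19/9 - 361)) = 283*(-1/177 - 3311/9) = 283*(-195352/531) = -55284616/531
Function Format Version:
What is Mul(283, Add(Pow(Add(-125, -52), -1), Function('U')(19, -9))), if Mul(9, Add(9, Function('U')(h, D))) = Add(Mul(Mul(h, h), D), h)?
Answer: Rational(-55284616, 531) ≈ -1.0411e+5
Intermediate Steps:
Function('U')(h, D) = Add(-9, Mul(Rational(1, 9), h), Mul(Rational(1, 9), D, Pow(h, 2))) (Function('U')(h, D) = Add(-9, Mul(Rational(1, 9), Add(Mul(Mul(h, h), D), h))) = Add(-9, Mul(Rational(1, 9), Add(Mul(Pow(h, 2), D), h))) = Add(-9, Mul(Rational(1, 9), Add(Mul(D, Pow(h, 2)), h))) = Add(-9, Mul(Rational(1, 9), Add(h, Mul(D, Pow(h, 2))))) = Add(-9, Add(Mul(Rational(1, 9), h), Mul(Rational(1, 9), D, Pow(h, 2)))) = Add(-9, Mul(Rational(1, 9), h), Mul(Rational(1, 9), D, Pow(h, 2))))
Mul(283, Add(Pow(Add(-125, -52), -1), Function('U')(19, -9))) = Mul(283, Add(Pow(Add(-125, -52), -1), Add(-9, Mul(Rational(1, 9), 19), Mul(Rational(1, 9), -9, Pow(19, 2))))) = Mul(283, Add(Pow(-177, -1), Add(-9, Rational(19, 9), Mul(Rational(1, 9), -9, 361)))) = Mul(283, Add(Rational(-1, 177), Add(-9, Rational(19, 9), -361))) = Mul(283, Add(Rational(-1, 177), Rational(-3311, 9))) = Mul(283, Rational(-195352, 531)) = Rational(-55284616, 531)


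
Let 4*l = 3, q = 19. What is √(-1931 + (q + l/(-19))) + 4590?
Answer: 4590 + I*√2760985/38 ≈ 4590.0 + 43.727*I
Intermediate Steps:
l = ¾ (l = (¼)*3 = ¾ ≈ 0.75000)
√(-1931 + (q + l/(-19))) + 4590 = √(-1931 + (19 + (¾)/(-19))) + 4590 = √(-1931 + (19 - 1/19*¾)) + 4590 = √(-1931 + (19 - 3/76)) + 4590 = √(-1931 + 1441/76) + 4590 = √(-145315/76) + 4590 = I*√2760985/38 + 4590 = 4590 + I*√2760985/38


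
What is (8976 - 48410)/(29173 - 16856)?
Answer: -39434/12317 ≈ -3.2016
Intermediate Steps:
(8976 - 48410)/(29173 - 16856) = -39434/12317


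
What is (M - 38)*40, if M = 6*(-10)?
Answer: -3920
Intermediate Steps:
M = -60
(M - 38)*40 = (-60 - 38)*40 = -98*40 = -3920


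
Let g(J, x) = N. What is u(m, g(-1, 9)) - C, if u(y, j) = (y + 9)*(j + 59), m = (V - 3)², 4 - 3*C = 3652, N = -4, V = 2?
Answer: 1766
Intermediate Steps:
g(J, x) = -4
C = -1216 (C = 4/3 - ⅓*3652 = 4/3 - 3652/3 = -1216)
m = 1 (m = (2 - 3)² = (-1)² = 1)
u(y, j) = (9 + y)*(59 + j)
u(m, g(-1, 9)) - C = (531 + 9*(-4) + 59*1 - 4*1) - 1*(-1216) = (531 - 36 + 59 - 4) + 1216 = 550 + 1216 = 1766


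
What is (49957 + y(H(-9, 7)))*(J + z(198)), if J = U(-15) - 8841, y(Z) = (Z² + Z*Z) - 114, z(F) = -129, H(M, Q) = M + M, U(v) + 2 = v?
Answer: -453762617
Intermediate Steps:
U(v) = -2 + v
H(M, Q) = 2*M
y(Z) = -114 + 2*Z² (y(Z) = (Z² + Z²) - 114 = 2*Z² - 114 = -114 + 2*Z²)
J = -8858 (J = (-2 - 15) - 8841 = -17 - 8841 = -8858)
(49957 + y(H(-9, 7)))*(J + z(198)) = (49957 + (-114 + 2*(2*(-9))²))*(-8858 - 129) = (49957 + (-114 + 2*(-18)²))*(-8987) = (49957 + (-114 + 2*324))*(-8987) = (49957 + (-114 + 648))*(-8987) = (49957 + 534)*(-8987) = 50491*(-8987) = -453762617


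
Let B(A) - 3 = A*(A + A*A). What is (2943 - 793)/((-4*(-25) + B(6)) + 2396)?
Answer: 2150/2751 ≈ 0.78153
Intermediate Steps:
B(A) = 3 + A*(A + A**2) (B(A) = 3 + A*(A + A*A) = 3 + A*(A + A**2))
(2943 - 793)/((-4*(-25) + B(6)) + 2396) = (2943 - 793)/((-4*(-25) + (3 + 6**2 + 6**3)) + 2396) = 2150/((100 + (3 + 36 + 216)) + 2396) = 2150/((100 + 255) + 2396) = 2150/(355 + 2396) = 2150/2751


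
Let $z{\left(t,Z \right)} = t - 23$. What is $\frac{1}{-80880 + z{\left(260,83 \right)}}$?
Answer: $- \frac{1}{80643} \approx -1.24 \cdot 10^{-5}$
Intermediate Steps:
$z{\left(t,Z \right)} = -23 + t$
$\frac{1}{-80880 + z{\left(260,83 \right)}} = \frac{1}{-80880 + \left(-23 + 260\right)} = \frac{1}{-80880 + 237} = \frac{1}{-80643} = - \frac{1}{80643}$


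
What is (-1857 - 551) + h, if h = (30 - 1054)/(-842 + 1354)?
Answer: -2410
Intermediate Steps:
h = -2 (h = -1024/512 = -1024*1/512 = -2)
(-1857 - 551) + h = (-1857 - 551) - 2 = -2408 - 2 = -2410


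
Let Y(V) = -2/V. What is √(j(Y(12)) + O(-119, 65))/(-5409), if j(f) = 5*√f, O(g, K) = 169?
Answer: -√(6084 + 30*I*√6)/32454 ≈ -0.0024034 - 1.4514e-5*I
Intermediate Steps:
√(j(Y(12)) + O(-119, 65))/(-5409) = √(5*√(-2/12) + 169)/(-5409) = √(5*√(-2*1/12) + 169)*(-1/5409) = √(5*√(-⅙) + 169)*(-1/5409) = √(5*(I*√6/6) + 169)*(-1/5409) = √(5*I*√6/6 + 169)*(-1/5409) = √(169 + 5*I*√6/6)*(-1/5409) = -√(169 + 5*I*√6/6)/5409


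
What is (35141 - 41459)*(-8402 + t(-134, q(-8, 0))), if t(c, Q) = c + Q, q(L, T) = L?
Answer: 53980992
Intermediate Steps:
t(c, Q) = Q + c
(35141 - 41459)*(-8402 + t(-134, q(-8, 0))) = (35141 - 41459)*(-8402 + (-8 - 134)) = -6318*(-8402 - 142) = -6318*(-8544) = 53980992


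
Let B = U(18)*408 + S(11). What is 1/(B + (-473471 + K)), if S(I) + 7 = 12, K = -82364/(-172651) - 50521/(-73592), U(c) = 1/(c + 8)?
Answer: -165174521096/78201735646006201 ≈ -2.1122e-6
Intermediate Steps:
U(c) = 1/(8 + c)
K = 14783832659/12705732392 (K = -82364*(-1/172651) - 50521*(-1/73592) = 82364/172651 + 50521/73592 = 14783832659/12705732392 ≈ 1.1636)
S(I) = 5 (S(I) = -7 + 12 = 5)
B = 269/13 (B = 408/(8 + 18) + 5 = 408/26 + 5 = (1/26)*408 + 5 = 204/13 + 5 = 269/13 ≈ 20.692)
1/(B + (-473471 + K)) = 1/(269/13 + (-473471 + 14783832659/12705732392)) = 1/(269/13 - 6015781037539973/12705732392) = 1/(-78201735646006201/165174521096) = -165174521096/78201735646006201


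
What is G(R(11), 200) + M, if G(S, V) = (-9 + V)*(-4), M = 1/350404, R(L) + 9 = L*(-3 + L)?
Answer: -267708655/350404 ≈ -764.00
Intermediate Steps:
R(L) = -9 + L*(-3 + L)
M = 1/350404 ≈ 2.8538e-6
G(S, V) = 36 - 4*V
G(R(11), 200) + M = (36 - 4*200) + 1/350404 = (36 - 800) + 1/350404 = -764 + 1/350404 = -267708655/350404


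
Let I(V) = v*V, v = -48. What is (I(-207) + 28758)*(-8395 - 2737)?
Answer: -430741608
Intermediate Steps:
I(V) = -48*V
(I(-207) + 28758)*(-8395 - 2737) = (-48*(-207) + 28758)*(-8395 - 2737) = (9936 + 28758)*(-11132) = 38694*(-11132) = -430741608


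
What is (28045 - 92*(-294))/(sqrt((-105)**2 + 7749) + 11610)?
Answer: 35534985/7487407 - 55093*sqrt(2086)/44924442 ≈ 4.6900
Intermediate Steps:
(28045 - 92*(-294))/(sqrt((-105)**2 + 7749) + 11610) = (28045 + 27048)/(sqrt(11025 + 7749) + 11610) = 55093/(sqrt(18774) + 11610) = 55093/(3*sqrt(2086) + 11610) = 55093/(11610 + 3*sqrt(2086))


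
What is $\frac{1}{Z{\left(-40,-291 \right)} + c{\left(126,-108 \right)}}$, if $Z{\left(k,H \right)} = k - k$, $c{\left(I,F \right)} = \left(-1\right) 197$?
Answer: $- \frac{1}{197} \approx -0.0050761$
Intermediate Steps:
$c{\left(I,F \right)} = -197$
$Z{\left(k,H \right)} = 0$
$\frac{1}{Z{\left(-40,-291 \right)} + c{\left(126,-108 \right)}} = \frac{1}{0 - 197} = \frac{1}{-197} = - \frac{1}{197}$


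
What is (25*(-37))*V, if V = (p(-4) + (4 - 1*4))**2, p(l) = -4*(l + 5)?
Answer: -14800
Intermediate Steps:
p(l) = -20 - 4*l (p(l) = -4*(5 + l) = -20 - 4*l)
V = 16 (V = ((-20 - 4*(-4)) + (4 - 1*4))**2 = ((-20 + 16) + (4 - 4))**2 = (-4 + 0)**2 = (-4)**2 = 16)
(25*(-37))*V = (25*(-37))*16 = -925*16 = -14800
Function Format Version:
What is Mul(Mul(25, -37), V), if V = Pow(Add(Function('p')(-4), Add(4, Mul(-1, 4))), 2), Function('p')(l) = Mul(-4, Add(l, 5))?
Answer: -14800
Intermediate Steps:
Function('p')(l) = Add(-20, Mul(-4, l)) (Function('p')(l) = Mul(-4, Add(5, l)) = Add(-20, Mul(-4, l)))
V = 16 (V = Pow(Add(Add(-20, Mul(-4, -4)), Add(4, Mul(-1, 4))), 2) = Pow(Add(Add(-20, 16), Add(4, -4)), 2) = Pow(Add(-4, 0), 2) = Pow(-4, 2) = 16)
Mul(Mul(25, -37), V) = Mul(Mul(25, -37), 16) = Mul(-925, 16) = -14800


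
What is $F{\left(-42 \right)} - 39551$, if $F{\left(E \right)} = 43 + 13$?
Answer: $-39495$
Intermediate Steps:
$F{\left(E \right)} = 56$
$F{\left(-42 \right)} - 39551 = 56 - 39551 = -39495$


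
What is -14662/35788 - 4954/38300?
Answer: -46178022/85667525 ≈ -0.53904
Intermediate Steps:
-14662/35788 - 4954/38300 = -14662*1/35788 - 4954*1/38300 = -7331/17894 - 2477/19150 = -46178022/85667525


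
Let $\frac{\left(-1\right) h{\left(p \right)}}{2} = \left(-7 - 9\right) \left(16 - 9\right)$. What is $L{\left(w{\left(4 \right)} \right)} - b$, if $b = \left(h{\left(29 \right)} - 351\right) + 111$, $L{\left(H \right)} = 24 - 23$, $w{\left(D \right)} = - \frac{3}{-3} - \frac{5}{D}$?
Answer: $17$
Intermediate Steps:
$w{\left(D \right)} = 1 - \frac{5}{D}$ ($w{\left(D \right)} = \left(-3\right) \left(- \frac{1}{3}\right) - \frac{5}{D} = 1 - \frac{5}{D}$)
$L{\left(H \right)} = 1$
$h{\left(p \right)} = 224$ ($h{\left(p \right)} = - 2 \left(-7 - 9\right) \left(16 - 9\right) = - 2 \left(\left(-16\right) 7\right) = \left(-2\right) \left(-112\right) = 224$)
$b = -16$ ($b = \left(224 - 351\right) + 111 = -127 + 111 = -16$)
$L{\left(w{\left(4 \right)} \right)} - b = 1 - -16 = 1 + 16 = 17$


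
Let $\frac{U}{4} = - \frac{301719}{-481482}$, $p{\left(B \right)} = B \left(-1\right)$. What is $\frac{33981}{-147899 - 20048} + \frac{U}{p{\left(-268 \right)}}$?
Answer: $- \frac{348510089507}{1805950549806} \approx -0.19298$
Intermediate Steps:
$p{\left(B \right)} = - B$
$U = \frac{201146}{80247}$ ($U = 4 \left(- \frac{301719}{-481482}\right) = 4 \left(\left(-301719\right) \left(- \frac{1}{481482}\right)\right) = 4 \cdot \frac{100573}{160494} = \frac{201146}{80247} \approx 2.5066$)
$\frac{33981}{-147899 - 20048} + \frac{U}{p{\left(-268 \right)}} = \frac{33981}{-147899 - 20048} + \frac{201146}{80247 \left(\left(-1\right) \left(-268\right)\right)} = \frac{33981}{-167947} + \frac{201146}{80247 \cdot 268} = 33981 \left(- \frac{1}{167947}\right) + \frac{201146}{80247} \cdot \frac{1}{268} = - \frac{33981}{167947} + \frac{100573}{10753098} = - \frac{348510089507}{1805950549806}$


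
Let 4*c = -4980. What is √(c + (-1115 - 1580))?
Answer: 2*I*√985 ≈ 62.769*I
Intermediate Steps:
c = -1245 (c = (¼)*(-4980) = -1245)
√(c + (-1115 - 1580)) = √(-1245 + (-1115 - 1580)) = √(-1245 - 2695) = √(-3940) = 2*I*√985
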